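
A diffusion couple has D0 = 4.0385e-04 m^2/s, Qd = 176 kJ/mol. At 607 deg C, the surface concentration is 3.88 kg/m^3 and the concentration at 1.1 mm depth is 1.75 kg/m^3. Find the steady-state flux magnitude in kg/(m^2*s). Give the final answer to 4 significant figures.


Step 1: D = D0 * exp(-Qd/(R*T))
T = 607 + 273.15 = 880.15 K
D = 4.0385e-04 * exp(-176e3 / (8.314 * 880.15)) = 1.44776e-14 m^2/s
Step 2: J = D * (C1 - C2) / dx
J = 1.44776e-14 * (3.88 - 1.75) / 1.1e-03
J = 2.803e-11 kg/(m^2*s)


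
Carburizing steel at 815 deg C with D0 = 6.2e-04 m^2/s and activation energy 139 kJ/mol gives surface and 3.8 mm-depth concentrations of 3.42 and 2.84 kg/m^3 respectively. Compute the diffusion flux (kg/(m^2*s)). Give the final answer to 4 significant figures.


Step 1: D = D0 * exp(-Qd/(R*T))
T = 815 + 273.15 = 1088.15 K
D = 6.2e-04 * exp(-139e3 / (8.314 * 1088.15)) = 1.31738e-10 m^2/s
Step 2: J = D * (C1 - C2) / dx
J = 1.31738e-10 * (3.42 - 2.84) / 3.8e-03
J = 2.011e-08 kg/(m^2*s)


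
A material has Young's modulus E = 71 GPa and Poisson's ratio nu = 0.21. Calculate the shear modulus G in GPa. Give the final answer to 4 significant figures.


G = E / (2*(1+nu))
G = 71 / (2*(1+0.21))
G = 29.34 GPa


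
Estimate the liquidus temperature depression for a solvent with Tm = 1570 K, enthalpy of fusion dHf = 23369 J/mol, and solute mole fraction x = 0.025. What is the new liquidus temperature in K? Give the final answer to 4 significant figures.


dT = R*Tm^2*x / dHf
dT = 8.314 * 1570^2 * 0.025 / 23369
dT = 21.9235 K
T_new = 1570 - 21.9235 = 1548 K


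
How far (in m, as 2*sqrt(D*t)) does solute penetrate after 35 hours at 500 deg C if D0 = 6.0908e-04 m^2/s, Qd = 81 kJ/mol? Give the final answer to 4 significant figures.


Step 1: D = D0 * exp(-Qd/(R*T))
T = 773.15 K
D = 6.0908e-04 * exp(-81e3 / (8.314 * 773.15)) = 2.0514e-09 m^2/s
Step 2: L = 2*sqrt(D*t)
t = 35 h = 126000 s
L = 2*sqrt(2.0514e-09 * 126000) = 0.03215 m


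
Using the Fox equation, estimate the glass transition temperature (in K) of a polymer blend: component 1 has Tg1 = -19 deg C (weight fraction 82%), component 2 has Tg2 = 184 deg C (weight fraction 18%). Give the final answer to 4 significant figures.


1/Tg = w1/Tg1 + w2/Tg2 (in Kelvin)
Tg1 = 254.15 K, Tg2 = 457.15 K
1/Tg = 0.82/254.15 + 0.18/457.15
Tg = 276.2 K


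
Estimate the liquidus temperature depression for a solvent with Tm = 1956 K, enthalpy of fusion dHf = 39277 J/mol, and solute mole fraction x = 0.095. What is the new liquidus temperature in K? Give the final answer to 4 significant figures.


dT = R*Tm^2*x / dHf
dT = 8.314 * 1956^2 * 0.095 / 39277
dT = 76.9366 K
T_new = 1956 - 76.9366 = 1879 K


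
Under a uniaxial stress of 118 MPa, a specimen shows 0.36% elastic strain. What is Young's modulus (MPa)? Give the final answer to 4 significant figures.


E = sigma / epsilon
epsilon = 0.36% = 3.6e-03
E = 118 / 3.6e-03
E = 32780 MPa


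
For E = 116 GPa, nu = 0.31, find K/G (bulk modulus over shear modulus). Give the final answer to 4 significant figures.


G = E / (2*(1+nu))
G = 116 / (2*(1+0.31)) = 44.2748 GPa
K = E / (3*(1-2*nu))
K = 116 / (3*(1-2*0.31)) = 101.754 GPa
K/G = 101.754 / 44.2748 = 2.298


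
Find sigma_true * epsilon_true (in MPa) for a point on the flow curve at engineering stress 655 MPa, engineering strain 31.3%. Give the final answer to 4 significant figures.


sigma_true = sigma_eng * (1 + epsilon_eng)
sigma_true = 655 * (1 + 0.313) = 860.015 MPa
epsilon_true = ln(1 + epsilon_eng)
epsilon_true = ln(1 + 0.313) = 0.272315
sigma_true * epsilon_true = 860.015 * 0.272315 = 234.2 MPa


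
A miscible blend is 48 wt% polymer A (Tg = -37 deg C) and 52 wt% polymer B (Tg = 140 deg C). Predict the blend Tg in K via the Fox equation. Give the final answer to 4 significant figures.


1/Tg = w1/Tg1 + w2/Tg2 (in Kelvin)
Tg1 = 236.15 K, Tg2 = 413.15 K
1/Tg = 0.48/236.15 + 0.52/413.15
Tg = 303.8 K


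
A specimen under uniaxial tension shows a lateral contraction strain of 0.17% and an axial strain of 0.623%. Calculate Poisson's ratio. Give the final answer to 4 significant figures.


nu = -epsilon_lat / epsilon_axial
Lateral strain is contraction (negative), so using magnitudes:
nu = 0.17 / 0.623
nu = 0.2729


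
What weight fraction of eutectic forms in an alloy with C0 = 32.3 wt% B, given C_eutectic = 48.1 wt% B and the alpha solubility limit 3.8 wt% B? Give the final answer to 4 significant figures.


f_primary = (C_e - C0) / (C_e - C_alpha_max)
f_primary = (48.1 - 32.3) / (48.1 - 3.8)
f_primary = 0.356659
f_eutectic = 1 - 0.356659 = 0.6433


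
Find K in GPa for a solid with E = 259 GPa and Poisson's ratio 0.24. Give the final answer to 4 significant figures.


K = E / (3*(1-2*nu))
K = 259 / (3*(1-2*0.24))
K = 166 GPa


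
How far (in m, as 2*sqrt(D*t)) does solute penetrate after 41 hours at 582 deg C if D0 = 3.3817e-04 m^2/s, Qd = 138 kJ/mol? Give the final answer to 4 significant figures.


Step 1: D = D0 * exp(-Qd/(R*T))
T = 855.15 K
D = 3.3817e-04 * exp(-138e3 / (8.314 * 855.15)) = 1.25735e-12 m^2/s
Step 2: L = 2*sqrt(D*t)
t = 41 h = 147600 s
L = 2*sqrt(1.25735e-12 * 147600) = 8.616e-04 m


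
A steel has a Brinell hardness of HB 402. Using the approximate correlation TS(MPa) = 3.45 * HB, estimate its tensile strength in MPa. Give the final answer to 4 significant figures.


TS (MPa) = 3.45 * HB
TS = 3.45 * 402
TS = 1387 MPa


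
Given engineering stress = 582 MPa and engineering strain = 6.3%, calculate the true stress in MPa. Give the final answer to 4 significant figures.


sigma_true = sigma_eng * (1 + epsilon_eng)
sigma_true = 582 * (1 + 0.063)
sigma_true = 618.7 MPa


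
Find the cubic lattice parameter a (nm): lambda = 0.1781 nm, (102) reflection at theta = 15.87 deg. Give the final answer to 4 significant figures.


d = lambda / (2*sin(theta))
d = 0.1781 / (2*sin(15.87 deg))
d = 0.325647 nm
a = d * sqrt(h^2+k^2+l^2) = 0.325647 * sqrt(5)
a = 0.7282 nm


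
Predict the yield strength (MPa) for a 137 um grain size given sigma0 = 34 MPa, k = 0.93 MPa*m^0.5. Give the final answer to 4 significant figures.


sigma_y = sigma0 + k / sqrt(d)
d = 137 um = 1.37e-04 m
sigma_y = 34 + 0.93 / sqrt(1.37e-04)
sigma_y = 113.5 MPa


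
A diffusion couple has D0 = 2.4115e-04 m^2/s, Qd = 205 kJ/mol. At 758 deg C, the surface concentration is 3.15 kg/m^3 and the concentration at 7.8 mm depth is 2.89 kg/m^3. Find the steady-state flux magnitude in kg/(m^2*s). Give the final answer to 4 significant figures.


Step 1: D = D0 * exp(-Qd/(R*T))
T = 758 + 273.15 = 1031.15 K
D = 2.4115e-04 * exp(-205e3 / (8.314 * 1031.15)) = 9.93784e-15 m^2/s
Step 2: J = D * (C1 - C2) / dx
J = 9.93784e-15 * (3.15 - 2.89) / 7.8e-03
J = 3.313e-13 kg/(m^2*s)


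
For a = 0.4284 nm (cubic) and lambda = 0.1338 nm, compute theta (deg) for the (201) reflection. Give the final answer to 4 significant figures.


d = a / sqrt(h^2+k^2+l^2)
d = 0.4284 / sqrt(5) = 0.191586 nm
lambda = 2*d*sin(theta)  =>  sin(theta) = lambda / (2*d)
sin(theta) = 0.1338 / (2 * 0.191586) = 0.34919
theta = 20.44 deg


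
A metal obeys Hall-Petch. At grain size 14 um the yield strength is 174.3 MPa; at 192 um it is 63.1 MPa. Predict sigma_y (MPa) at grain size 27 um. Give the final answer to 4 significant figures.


sigma_y = sigma0 + k / sqrt(d)
1/sqrt(d1) = 1/sqrt(1.4e-05) = 267.261;  1/sqrt(d2) = 72.1688
k = (sigma1 - sigma2) / (1/sqrt(d1) - 1/sqrt(d2)) = (174.3 - 63.1) / (267.261 - 72.1688) = 0.569986 MPa*m^0.5
sigma0 = sigma1 - k/sqrt(d1) = 174.3 - 0.569986*267.261 = 21.9648 MPa
sigma_y(d3) = 21.9648 + 0.569986 / sqrt(2.7e-05) = 131.7 MPa


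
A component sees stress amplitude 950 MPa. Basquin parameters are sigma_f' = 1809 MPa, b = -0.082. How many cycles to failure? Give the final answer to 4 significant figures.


sigma_a = sigma_f' * (2*Nf)^b
2*Nf = (sigma_a / sigma_f')^(1/b)
2*Nf = (950 / 1809)^(1/-0.082)
2*Nf = 2577.26
Nf = 1289 cycles


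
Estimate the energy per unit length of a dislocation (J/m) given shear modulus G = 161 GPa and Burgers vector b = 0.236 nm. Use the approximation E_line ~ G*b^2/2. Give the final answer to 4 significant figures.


E = G*b^2/2
b = 0.236 nm = 2.36e-10 m
G = 161 GPa = 1.61e+11 Pa
E = 0.5 * 1.61e+11 * (2.36e-10)^2
E = 4.484e-09 J/m


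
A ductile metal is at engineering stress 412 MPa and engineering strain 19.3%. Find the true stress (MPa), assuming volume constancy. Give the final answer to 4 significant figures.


sigma_true = sigma_eng * (1 + epsilon_eng)
sigma_true = 412 * (1 + 0.193)
sigma_true = 491.5 MPa


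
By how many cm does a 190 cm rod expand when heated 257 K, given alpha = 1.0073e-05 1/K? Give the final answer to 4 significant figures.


dL = L0 * alpha * dT
dL = 190 * 1.0073e-05 * 257
dL = 0.4919 cm


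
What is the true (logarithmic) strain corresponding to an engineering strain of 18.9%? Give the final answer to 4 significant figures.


epsilon_true = ln(1 + epsilon_eng)
epsilon_true = ln(1 + 0.189)
epsilon_true = 0.1731


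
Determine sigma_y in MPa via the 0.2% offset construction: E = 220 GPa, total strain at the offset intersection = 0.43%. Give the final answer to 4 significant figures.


Offset strain = 0.002
Elastic strain at yield = total_strain - offset = 4.3e-03 - 0.002 = 2.3e-03
sigma_y = E * elastic_strain = 220000 * 2.3e-03
sigma_y = 506 MPa


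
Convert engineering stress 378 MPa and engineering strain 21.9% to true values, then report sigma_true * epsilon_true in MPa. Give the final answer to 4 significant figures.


sigma_true = sigma_eng * (1 + epsilon_eng)
sigma_true = 378 * (1 + 0.219) = 460.782 MPa
epsilon_true = ln(1 + epsilon_eng)
epsilon_true = ln(1 + 0.219) = 0.198031
sigma_true * epsilon_true = 460.782 * 0.198031 = 91.25 MPa


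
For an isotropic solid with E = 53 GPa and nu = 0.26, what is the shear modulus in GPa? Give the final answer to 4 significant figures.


G = E / (2*(1+nu))
G = 53 / (2*(1+0.26))
G = 21.03 GPa


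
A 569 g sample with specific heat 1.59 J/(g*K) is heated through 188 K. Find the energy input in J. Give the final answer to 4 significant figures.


Q = m * cp * dT
Q = 569 * 1.59 * 188
Q = 170100 J


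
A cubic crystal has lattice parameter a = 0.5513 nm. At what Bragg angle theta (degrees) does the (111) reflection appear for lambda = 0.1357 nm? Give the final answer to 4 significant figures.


d = a / sqrt(h^2+k^2+l^2)
d = 0.5513 / sqrt(3) = 0.318293 nm
lambda = 2*d*sin(theta)  =>  sin(theta) = lambda / (2*d)
sin(theta) = 0.1357 / (2 * 0.318293) = 0.213168
theta = 12.31 deg


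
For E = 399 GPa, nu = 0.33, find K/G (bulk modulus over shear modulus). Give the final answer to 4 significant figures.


G = E / (2*(1+nu))
G = 399 / (2*(1+0.33)) = 150 GPa
K = E / (3*(1-2*nu))
K = 399 / (3*(1-2*0.33)) = 391.176 GPa
K/G = 391.176 / 150 = 2.608


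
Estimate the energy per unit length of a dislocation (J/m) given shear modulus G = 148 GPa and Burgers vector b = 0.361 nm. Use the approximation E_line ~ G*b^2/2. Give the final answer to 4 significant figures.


E = G*b^2/2
b = 0.361 nm = 3.61e-10 m
G = 148 GPa = 1.48e+11 Pa
E = 0.5 * 1.48e+11 * (3.61e-10)^2
E = 9.644e-09 J/m


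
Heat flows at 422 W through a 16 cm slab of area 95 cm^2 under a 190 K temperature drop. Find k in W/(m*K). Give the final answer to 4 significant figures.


k = Q*L / (A*dT)
L = 0.16 m, A = 9.5e-03 m^2
k = 422 * 0.16 / (9.5e-03 * 190)
k = 37.41 W/(m*K)


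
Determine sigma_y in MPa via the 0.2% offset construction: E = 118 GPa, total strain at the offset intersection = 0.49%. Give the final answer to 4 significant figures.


Offset strain = 0.002
Elastic strain at yield = total_strain - offset = 4.9e-03 - 0.002 = 2.9e-03
sigma_y = E * elastic_strain = 118000 * 2.9e-03
sigma_y = 342.2 MPa


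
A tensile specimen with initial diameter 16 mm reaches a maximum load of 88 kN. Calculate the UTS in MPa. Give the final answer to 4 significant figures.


A0 = pi*(d/2)^2 = pi*(16/2)^2 = 201.062 mm^2
UTS = F_max / A0 = 88*1000 / 201.062
UTS = 437.7 MPa


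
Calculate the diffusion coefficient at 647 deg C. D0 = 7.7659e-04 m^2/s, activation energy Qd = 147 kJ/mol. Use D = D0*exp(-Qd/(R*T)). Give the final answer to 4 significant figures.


D = D0 * exp(-Qd / (R*T))
T = 920.15 K
D = 7.7659e-04 * exp(-147e3 / (8.314 * 920.15))
D = 3.508e-12 m^2/s


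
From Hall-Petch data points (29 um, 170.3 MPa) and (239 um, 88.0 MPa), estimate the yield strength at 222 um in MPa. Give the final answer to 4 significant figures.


sigma_y = sigma0 + k / sqrt(d)
1/sqrt(d1) = 1/sqrt(2.9e-05) = 185.695;  1/sqrt(d2) = 64.6846
k = (sigma1 - sigma2) / (1/sqrt(d1) - 1/sqrt(d2)) = (170.3 - 88.0) / (185.695 - 64.6846) = 0.680105 MPa*m^0.5
sigma0 = sigma1 - k/sqrt(d1) = 170.3 - 0.680105*185.695 = 44.0077 MPa
sigma_y(d3) = 44.0077 + 0.680105 / sqrt(2.22e-04) = 89.65 MPa


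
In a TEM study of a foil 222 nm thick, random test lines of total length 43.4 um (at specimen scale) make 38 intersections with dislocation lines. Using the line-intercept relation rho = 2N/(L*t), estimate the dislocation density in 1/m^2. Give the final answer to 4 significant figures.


rho = 2N / (L * t)
L = 43.4 um = 4.34e-05 m, t = 222 nm = 2.22e-07 m
rho = 2 * 38 / (4.34e-05 * 2.22e-07)
rho = 7.888e+12 1/m^2


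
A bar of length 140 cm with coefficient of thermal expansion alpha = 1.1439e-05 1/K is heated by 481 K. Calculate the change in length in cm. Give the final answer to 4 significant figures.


dL = L0 * alpha * dT
dL = 140 * 1.1439e-05 * 481
dL = 0.7703 cm


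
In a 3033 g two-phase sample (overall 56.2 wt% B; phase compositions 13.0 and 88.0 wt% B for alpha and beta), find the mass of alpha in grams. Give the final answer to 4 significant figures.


f_alpha = (C_beta - C0) / (C_beta - C_alpha)
f_alpha = (88.0 - 56.2) / (88.0 - 13.0) = 0.424
m_alpha = f_alpha * m_total = 0.424 * 3033 = 1286 g


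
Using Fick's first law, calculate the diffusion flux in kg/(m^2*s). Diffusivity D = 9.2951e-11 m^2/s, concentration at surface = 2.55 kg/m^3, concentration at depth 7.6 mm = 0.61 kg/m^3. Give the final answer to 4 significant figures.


J = -D * (dC/dx) = D * (C1 - C2) / dx
J = 9.2951e-11 * (2.55 - 0.61) / 7.6e-03
J = 2.373e-08 kg/(m^2*s)


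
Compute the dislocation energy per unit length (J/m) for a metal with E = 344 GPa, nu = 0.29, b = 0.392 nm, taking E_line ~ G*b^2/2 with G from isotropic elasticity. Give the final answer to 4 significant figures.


Step 1: G = E / (2*(1+nu))
G = 344 / (2*(1+0.29)) = 133.333 GPa = 1.33333e+11 Pa
Step 2: E_line = G*b^2/2
b = 0.392 nm = 3.92e-10 m
E_line = 0.5 * 1.33333e+11 * (3.92e-10)^2 = 1.024e-08 J/m


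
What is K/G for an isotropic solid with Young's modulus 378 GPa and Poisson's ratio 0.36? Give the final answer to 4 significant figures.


G = E / (2*(1+nu))
G = 378 / (2*(1+0.36)) = 138.971 GPa
K = E / (3*(1-2*nu))
K = 378 / (3*(1-2*0.36)) = 450 GPa
K/G = 450 / 138.971 = 3.238


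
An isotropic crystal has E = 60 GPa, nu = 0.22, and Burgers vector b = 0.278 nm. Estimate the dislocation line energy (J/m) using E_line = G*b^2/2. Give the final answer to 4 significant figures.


Step 1: G = E / (2*(1+nu))
G = 60 / (2*(1+0.22)) = 24.5902 GPa = 2.45902e+10 Pa
Step 2: E_line = G*b^2/2
b = 0.278 nm = 2.78e-10 m
E_line = 0.5 * 2.45902e+10 * (2.78e-10)^2 = 9.502e-10 J/m


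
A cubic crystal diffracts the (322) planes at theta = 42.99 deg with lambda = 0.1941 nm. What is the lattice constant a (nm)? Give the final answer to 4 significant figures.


d = lambda / (2*sin(theta))
d = 0.1941 / (2*sin(42.99 deg))
d = 0.142329 nm
a = d * sqrt(h^2+k^2+l^2) = 0.142329 * sqrt(17)
a = 0.5868 nm


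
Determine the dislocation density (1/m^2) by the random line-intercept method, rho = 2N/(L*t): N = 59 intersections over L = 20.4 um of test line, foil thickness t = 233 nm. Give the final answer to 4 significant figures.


rho = 2N / (L * t)
L = 20.4 um = 2.04e-05 m, t = 233 nm = 2.33e-07 m
rho = 2 * 59 / (2.04e-05 * 2.33e-07)
rho = 2.483e+13 1/m^2


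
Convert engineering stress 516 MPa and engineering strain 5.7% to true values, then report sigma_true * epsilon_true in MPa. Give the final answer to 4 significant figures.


sigma_true = sigma_eng * (1 + epsilon_eng)
sigma_true = 516 * (1 + 0.057) = 545.412 MPa
epsilon_true = ln(1 + epsilon_eng)
epsilon_true = ln(1 + 0.057) = 0.0554347
sigma_true * epsilon_true = 545.412 * 0.0554347 = 30.23 MPa


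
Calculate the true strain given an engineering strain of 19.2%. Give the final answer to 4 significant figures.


epsilon_true = ln(1 + epsilon_eng)
epsilon_true = ln(1 + 0.192)
epsilon_true = 0.1756


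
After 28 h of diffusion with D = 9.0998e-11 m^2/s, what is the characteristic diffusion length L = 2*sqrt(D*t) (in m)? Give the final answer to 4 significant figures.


t = 28 hr = 100800 s
Diffusion length = 2*sqrt(D*t)
= 2*sqrt(9.0998e-11 * 100800)
= 6.057e-03 m


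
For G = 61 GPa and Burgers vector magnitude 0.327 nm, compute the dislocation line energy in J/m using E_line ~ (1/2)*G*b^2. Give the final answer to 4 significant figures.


E = G*b^2/2
b = 0.327 nm = 3.27e-10 m
G = 61 GPa = 6.1e+10 Pa
E = 0.5 * 6.1e+10 * (3.27e-10)^2
E = 3.261e-09 J/m


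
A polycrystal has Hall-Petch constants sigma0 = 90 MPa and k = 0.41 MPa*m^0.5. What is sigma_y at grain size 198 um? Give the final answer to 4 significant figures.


sigma_y = sigma0 + k / sqrt(d)
d = 198 um = 1.98e-04 m
sigma_y = 90 + 0.41 / sqrt(1.98e-04)
sigma_y = 119.1 MPa


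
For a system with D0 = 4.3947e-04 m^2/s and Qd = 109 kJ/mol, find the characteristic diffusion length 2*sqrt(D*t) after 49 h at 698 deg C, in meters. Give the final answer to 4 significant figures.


Step 1: D = D0 * exp(-Qd/(R*T))
T = 971.15 K
D = 4.3947e-04 * exp(-109e3 / (8.314 * 971.15)) = 6.02563e-10 m^2/s
Step 2: L = 2*sqrt(D*t)
t = 49 h = 176400 s
L = 2*sqrt(6.02563e-10 * 176400) = 0.02062 m


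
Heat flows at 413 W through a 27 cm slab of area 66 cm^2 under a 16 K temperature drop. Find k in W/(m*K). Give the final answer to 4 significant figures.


k = Q*L / (A*dT)
L = 0.27 m, A = 6.6e-03 m^2
k = 413 * 0.27 / (6.6e-03 * 16)
k = 1056 W/(m*K)


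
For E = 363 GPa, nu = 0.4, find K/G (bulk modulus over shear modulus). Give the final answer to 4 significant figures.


G = E / (2*(1+nu))
G = 363 / (2*(1+0.4)) = 129.643 GPa
K = E / (3*(1-2*nu))
K = 363 / (3*(1-2*0.4)) = 605 GPa
K/G = 605 / 129.643 = 4.667


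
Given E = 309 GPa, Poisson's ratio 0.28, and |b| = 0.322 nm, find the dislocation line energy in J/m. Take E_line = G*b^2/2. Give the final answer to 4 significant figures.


Step 1: G = E / (2*(1+nu))
G = 309 / (2*(1+0.28)) = 120.703 GPa = 1.20703e+11 Pa
Step 2: E_line = G*b^2/2
b = 0.322 nm = 3.22e-10 m
E_line = 0.5 * 1.20703e+11 * (3.22e-10)^2 = 6.257e-09 J/m


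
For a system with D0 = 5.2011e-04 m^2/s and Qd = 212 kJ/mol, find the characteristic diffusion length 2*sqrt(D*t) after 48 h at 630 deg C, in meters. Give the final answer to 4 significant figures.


Step 1: D = D0 * exp(-Qd/(R*T))
T = 903.15 K
D = 5.2011e-04 * exp(-212e3 / (8.314 * 903.15)) = 2.84713e-16 m^2/s
Step 2: L = 2*sqrt(D*t)
t = 48 h = 172800 s
L = 2*sqrt(2.84713e-16 * 172800) = 1.403e-05 m


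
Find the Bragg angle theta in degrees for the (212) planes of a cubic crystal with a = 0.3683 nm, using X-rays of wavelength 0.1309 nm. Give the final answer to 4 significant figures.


d = a / sqrt(h^2+k^2+l^2)
d = 0.3683 / sqrt(9) = 0.122767 nm
lambda = 2*d*sin(theta)  =>  sin(theta) = lambda / (2*d)
sin(theta) = 0.1309 / (2 * 0.122767) = 0.533125
theta = 32.22 deg


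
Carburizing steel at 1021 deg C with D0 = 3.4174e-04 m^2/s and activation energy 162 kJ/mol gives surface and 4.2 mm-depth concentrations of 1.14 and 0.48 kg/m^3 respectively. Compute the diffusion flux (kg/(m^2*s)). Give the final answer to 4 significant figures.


Step 1: D = D0 * exp(-Qd/(R*T))
T = 1021 + 273.15 = 1294.15 K
D = 3.4174e-04 * exp(-162e3 / (8.314 * 1294.15)) = 9.88089e-11 m^2/s
Step 2: J = D * (C1 - C2) / dx
J = 9.88089e-11 * (1.14 - 0.48) / 4.2e-03
J = 1.553e-08 kg/(m^2*s)


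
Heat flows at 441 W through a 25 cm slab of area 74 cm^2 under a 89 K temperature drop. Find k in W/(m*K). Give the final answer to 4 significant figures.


k = Q*L / (A*dT)
L = 0.25 m, A = 7.4e-03 m^2
k = 441 * 0.25 / (7.4e-03 * 89)
k = 167.4 W/(m*K)


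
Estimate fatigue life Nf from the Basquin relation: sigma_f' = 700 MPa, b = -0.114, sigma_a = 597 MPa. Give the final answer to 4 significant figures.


sigma_a = sigma_f' * (2*Nf)^b
2*Nf = (sigma_a / sigma_f')^(1/b)
2*Nf = (597 / 700)^(1/-0.114)
2*Nf = 4.03969
Nf = 2.02 cycles


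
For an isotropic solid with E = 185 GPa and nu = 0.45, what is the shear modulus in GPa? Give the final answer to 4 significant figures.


G = E / (2*(1+nu))
G = 185 / (2*(1+0.45))
G = 63.79 GPa


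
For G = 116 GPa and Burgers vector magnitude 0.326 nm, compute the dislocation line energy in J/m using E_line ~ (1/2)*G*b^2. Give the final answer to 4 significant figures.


E = G*b^2/2
b = 0.326 nm = 3.26e-10 m
G = 116 GPa = 1.16e+11 Pa
E = 0.5 * 1.16e+11 * (3.26e-10)^2
E = 6.164e-09 J/m


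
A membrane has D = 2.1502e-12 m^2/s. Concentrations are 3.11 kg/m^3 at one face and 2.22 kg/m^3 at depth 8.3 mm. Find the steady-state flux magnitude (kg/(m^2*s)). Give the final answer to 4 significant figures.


J = -D * (dC/dx) = D * (C1 - C2) / dx
J = 2.1502e-12 * (3.11 - 2.22) / 8.3e-03
J = 2.306e-10 kg/(m^2*s)


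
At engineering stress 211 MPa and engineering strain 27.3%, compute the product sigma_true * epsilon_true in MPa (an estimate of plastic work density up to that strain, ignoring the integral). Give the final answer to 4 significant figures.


sigma_true = sigma_eng * (1 + epsilon_eng)
sigma_true = 211 * (1 + 0.273) = 268.603 MPa
epsilon_true = ln(1 + epsilon_eng)
epsilon_true = ln(1 + 0.273) = 0.241376
sigma_true * epsilon_true = 268.603 * 0.241376 = 64.83 MPa


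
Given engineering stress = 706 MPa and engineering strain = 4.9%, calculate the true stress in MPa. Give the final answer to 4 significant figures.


sigma_true = sigma_eng * (1 + epsilon_eng)
sigma_true = 706 * (1 + 0.049)
sigma_true = 740.6 MPa


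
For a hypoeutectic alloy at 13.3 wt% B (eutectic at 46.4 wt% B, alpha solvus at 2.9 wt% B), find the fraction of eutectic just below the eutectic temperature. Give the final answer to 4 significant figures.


f_primary = (C_e - C0) / (C_e - C_alpha_max)
f_primary = (46.4 - 13.3) / (46.4 - 2.9)
f_primary = 0.76092
f_eutectic = 1 - 0.76092 = 0.2391


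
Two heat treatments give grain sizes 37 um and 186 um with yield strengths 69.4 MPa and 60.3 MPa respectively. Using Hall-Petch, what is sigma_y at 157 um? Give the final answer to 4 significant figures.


sigma_y = sigma0 + k / sqrt(d)
1/sqrt(d1) = 1/sqrt(3.7e-05) = 164.399;  1/sqrt(d2) = 73.3236
k = (sigma1 - sigma2) / (1/sqrt(d1) - 1/sqrt(d2)) = (69.4 - 60.3) / (164.399 - 73.3236) = 0.0999172 MPa*m^0.5
sigma0 = sigma1 - k/sqrt(d1) = 69.4 - 0.0999172*164.399 = 52.9737 MPa
sigma_y(d3) = 52.9737 + 0.0999172 / sqrt(1.57e-04) = 60.95 MPa


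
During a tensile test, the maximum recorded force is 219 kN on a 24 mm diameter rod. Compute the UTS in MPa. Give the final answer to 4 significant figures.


A0 = pi*(d/2)^2 = pi*(24/2)^2 = 452.389 mm^2
UTS = F_max / A0 = 219*1000 / 452.389
UTS = 484.1 MPa


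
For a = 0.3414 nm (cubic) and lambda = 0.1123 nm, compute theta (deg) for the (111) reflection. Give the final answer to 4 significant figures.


d = a / sqrt(h^2+k^2+l^2)
d = 0.3414 / sqrt(3) = 0.197107 nm
lambda = 2*d*sin(theta)  =>  sin(theta) = lambda / (2*d)
sin(theta) = 0.1123 / (2 * 0.197107) = 0.28487
theta = 16.55 deg


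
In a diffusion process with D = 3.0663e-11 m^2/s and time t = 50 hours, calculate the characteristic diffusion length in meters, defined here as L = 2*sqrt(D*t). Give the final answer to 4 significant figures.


t = 50 hr = 180000 s
Diffusion length = 2*sqrt(D*t)
= 2*sqrt(3.0663e-11 * 180000)
= 4.699e-03 m


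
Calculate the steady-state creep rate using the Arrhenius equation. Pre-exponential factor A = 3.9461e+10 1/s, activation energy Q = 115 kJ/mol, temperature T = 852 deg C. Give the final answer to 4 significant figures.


rate = A * exp(-Q / (R*T))
T = 852 + 273.15 = 1125.15 K
rate = 3.9461e+10 * exp(-115e3 / (8.314 * 1125.15))
rate = 180800 1/s


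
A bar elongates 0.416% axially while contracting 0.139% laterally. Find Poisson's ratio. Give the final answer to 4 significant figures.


nu = -epsilon_lat / epsilon_axial
Lateral strain is contraction (negative), so using magnitudes:
nu = 0.139 / 0.416
nu = 0.3341


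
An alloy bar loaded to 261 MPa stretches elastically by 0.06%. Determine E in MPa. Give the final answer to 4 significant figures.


E = sigma / epsilon
epsilon = 0.06% = 6e-04
E = 261 / 6e-04
E = 435000 MPa


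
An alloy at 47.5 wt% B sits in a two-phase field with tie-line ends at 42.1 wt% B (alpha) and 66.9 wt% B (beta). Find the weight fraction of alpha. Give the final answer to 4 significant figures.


f_alpha = (C_beta - C0) / (C_beta - C_alpha)
f_alpha = (66.9 - 47.5) / (66.9 - 42.1)
f_alpha = 0.7823


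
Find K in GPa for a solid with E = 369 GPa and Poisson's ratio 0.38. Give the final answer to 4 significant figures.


K = E / (3*(1-2*nu))
K = 369 / (3*(1-2*0.38))
K = 512.5 GPa


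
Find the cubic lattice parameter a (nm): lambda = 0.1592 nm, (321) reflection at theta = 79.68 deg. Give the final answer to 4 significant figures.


d = lambda / (2*sin(theta))
d = 0.1592 / (2*sin(79.68 deg))
d = 0.0809089 nm
a = d * sqrt(h^2+k^2+l^2) = 0.0809089 * sqrt(14)
a = 0.3027 nm


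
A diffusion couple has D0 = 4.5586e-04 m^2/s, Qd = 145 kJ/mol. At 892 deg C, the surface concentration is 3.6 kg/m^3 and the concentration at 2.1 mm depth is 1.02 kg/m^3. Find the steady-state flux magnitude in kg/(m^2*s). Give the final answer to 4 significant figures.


Step 1: D = D0 * exp(-Qd/(R*T))
T = 892 + 273.15 = 1165.15 K
D = 4.5586e-04 * exp(-145e3 / (8.314 * 1165.15)) = 1.43922e-10 m^2/s
Step 2: J = D * (C1 - C2) / dx
J = 1.43922e-10 * (3.6 - 1.02) / 2.1e-03
J = 1.768e-07 kg/(m^2*s)


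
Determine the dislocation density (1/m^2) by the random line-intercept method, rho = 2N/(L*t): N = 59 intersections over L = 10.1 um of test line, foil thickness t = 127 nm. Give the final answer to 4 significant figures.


rho = 2N / (L * t)
L = 10.1 um = 1.01e-05 m, t = 127 nm = 1.27e-07 m
rho = 2 * 59 / (1.01e-05 * 1.27e-07)
rho = 9.199e+13 1/m^2


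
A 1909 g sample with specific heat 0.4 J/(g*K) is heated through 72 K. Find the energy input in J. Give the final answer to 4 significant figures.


Q = m * cp * dT
Q = 1909 * 0.4 * 72
Q = 54980 J


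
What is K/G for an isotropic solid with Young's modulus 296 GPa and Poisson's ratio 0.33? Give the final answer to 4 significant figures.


G = E / (2*(1+nu))
G = 296 / (2*(1+0.33)) = 111.278 GPa
K = E / (3*(1-2*nu))
K = 296 / (3*(1-2*0.33)) = 290.196 GPa
K/G = 290.196 / 111.278 = 2.608


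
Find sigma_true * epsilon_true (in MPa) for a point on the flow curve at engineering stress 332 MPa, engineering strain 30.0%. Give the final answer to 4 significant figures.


sigma_true = sigma_eng * (1 + epsilon_eng)
sigma_true = 332 * (1 + 0.3) = 431.6 MPa
epsilon_true = ln(1 + epsilon_eng)
epsilon_true = ln(1 + 0.3) = 0.262364
sigma_true * epsilon_true = 431.6 * 0.262364 = 113.2 MPa


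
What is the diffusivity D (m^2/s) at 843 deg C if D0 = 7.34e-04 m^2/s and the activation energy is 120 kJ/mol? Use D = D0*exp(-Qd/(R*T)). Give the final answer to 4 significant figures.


D = D0 * exp(-Qd / (R*T))
T = 1116.15 K
D = 7.34e-04 * exp(-120e3 / (8.314 * 1116.15))
D = 1.777e-09 m^2/s


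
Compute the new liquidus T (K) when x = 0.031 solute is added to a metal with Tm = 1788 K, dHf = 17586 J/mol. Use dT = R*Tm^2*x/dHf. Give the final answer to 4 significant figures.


dT = R*Tm^2*x / dHf
dT = 8.314 * 1788^2 * 0.031 / 17586
dT = 46.8532 K
T_new = 1788 - 46.8532 = 1741 K


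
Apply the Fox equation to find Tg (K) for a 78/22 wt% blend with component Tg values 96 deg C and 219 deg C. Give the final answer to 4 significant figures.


1/Tg = w1/Tg1 + w2/Tg2 (in Kelvin)
Tg1 = 369.15 K, Tg2 = 492.15 K
1/Tg = 0.78/369.15 + 0.22/492.15
Tg = 390.6 K


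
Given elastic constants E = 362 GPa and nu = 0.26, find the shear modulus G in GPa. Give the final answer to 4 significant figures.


G = E / (2*(1+nu))
G = 362 / (2*(1+0.26))
G = 143.7 GPa


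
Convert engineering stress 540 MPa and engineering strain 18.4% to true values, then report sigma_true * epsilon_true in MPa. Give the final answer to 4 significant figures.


sigma_true = sigma_eng * (1 + epsilon_eng)
sigma_true = 540 * (1 + 0.184) = 639.36 MPa
epsilon_true = ln(1 + epsilon_eng)
epsilon_true = ln(1 + 0.184) = 0.168899
sigma_true * epsilon_true = 639.36 * 0.168899 = 108 MPa


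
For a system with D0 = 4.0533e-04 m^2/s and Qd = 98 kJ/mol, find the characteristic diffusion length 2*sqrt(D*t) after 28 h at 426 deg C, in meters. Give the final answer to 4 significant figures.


Step 1: D = D0 * exp(-Qd/(R*T))
T = 699.15 K
D = 4.0533e-04 * exp(-98e3 / (8.314 * 699.15)) = 1.9311e-11 m^2/s
Step 2: L = 2*sqrt(D*t)
t = 28 h = 100800 s
L = 2*sqrt(1.9311e-11 * 100800) = 2.79e-03 m


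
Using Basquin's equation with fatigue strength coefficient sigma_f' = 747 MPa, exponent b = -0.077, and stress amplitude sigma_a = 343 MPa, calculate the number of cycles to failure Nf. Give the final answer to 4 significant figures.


sigma_a = sigma_f' * (2*Nf)^b
2*Nf = (sigma_a / sigma_f')^(1/b)
2*Nf = (343 / 747)^(1/-0.077)
2*Nf = 24544.5
Nf = 12270 cycles


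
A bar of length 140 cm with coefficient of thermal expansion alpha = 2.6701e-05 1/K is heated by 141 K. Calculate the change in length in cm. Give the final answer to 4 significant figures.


dL = L0 * alpha * dT
dL = 140 * 2.6701e-05 * 141
dL = 0.5271 cm


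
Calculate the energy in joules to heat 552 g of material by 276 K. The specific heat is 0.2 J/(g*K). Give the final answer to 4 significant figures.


Q = m * cp * dT
Q = 552 * 0.2 * 276
Q = 30470 J


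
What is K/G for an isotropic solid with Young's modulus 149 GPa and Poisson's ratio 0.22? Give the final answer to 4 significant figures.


G = E / (2*(1+nu))
G = 149 / (2*(1+0.22)) = 61.0656 GPa
K = E / (3*(1-2*nu))
K = 149 / (3*(1-2*0.22)) = 88.6905 GPa
K/G = 88.6905 / 61.0656 = 1.452


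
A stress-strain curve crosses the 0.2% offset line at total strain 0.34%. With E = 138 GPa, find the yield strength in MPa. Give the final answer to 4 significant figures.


Offset strain = 0.002
Elastic strain at yield = total_strain - offset = 3.4e-03 - 0.002 = 1.4e-03
sigma_y = E * elastic_strain = 138000 * 1.4e-03
sigma_y = 193.2 MPa


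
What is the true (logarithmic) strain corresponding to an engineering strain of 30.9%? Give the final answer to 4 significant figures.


epsilon_true = ln(1 + epsilon_eng)
epsilon_true = ln(1 + 0.309)
epsilon_true = 0.2693


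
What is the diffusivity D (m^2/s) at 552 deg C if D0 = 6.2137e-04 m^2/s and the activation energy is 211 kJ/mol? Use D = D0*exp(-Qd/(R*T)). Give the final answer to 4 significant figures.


D = D0 * exp(-Qd / (R*T))
T = 825.15 K
D = 6.2137e-04 * exp(-211e3 / (8.314 * 825.15))
D = 2.728e-17 m^2/s


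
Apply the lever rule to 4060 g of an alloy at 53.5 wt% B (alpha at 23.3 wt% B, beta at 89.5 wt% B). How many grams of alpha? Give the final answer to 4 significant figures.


f_alpha = (C_beta - C0) / (C_beta - C_alpha)
f_alpha = (89.5 - 53.5) / (89.5 - 23.3) = 0.543807
m_alpha = f_alpha * m_total = 0.543807 * 4060 = 2208 g


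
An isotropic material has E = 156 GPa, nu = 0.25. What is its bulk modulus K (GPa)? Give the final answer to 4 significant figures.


K = E / (3*(1-2*nu))
K = 156 / (3*(1-2*0.25))
K = 104 GPa


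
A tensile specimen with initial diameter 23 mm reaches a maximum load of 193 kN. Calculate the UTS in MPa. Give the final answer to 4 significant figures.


A0 = pi*(d/2)^2 = pi*(23/2)^2 = 415.476 mm^2
UTS = F_max / A0 = 193*1000 / 415.476
UTS = 464.5 MPa


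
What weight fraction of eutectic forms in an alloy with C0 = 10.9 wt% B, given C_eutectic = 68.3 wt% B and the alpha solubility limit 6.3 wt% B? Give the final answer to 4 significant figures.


f_primary = (C_e - C0) / (C_e - C_alpha_max)
f_primary = (68.3 - 10.9) / (68.3 - 6.3)
f_primary = 0.925806
f_eutectic = 1 - 0.925806 = 0.07419


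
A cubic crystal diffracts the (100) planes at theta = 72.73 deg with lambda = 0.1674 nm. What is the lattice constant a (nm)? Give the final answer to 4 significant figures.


d = lambda / (2*sin(theta))
d = 0.1674 / (2*sin(72.73 deg))
d = 0.0876517 nm
a = d * sqrt(h^2+k^2+l^2) = 0.0876517 * sqrt(1)
a = 0.08765 nm


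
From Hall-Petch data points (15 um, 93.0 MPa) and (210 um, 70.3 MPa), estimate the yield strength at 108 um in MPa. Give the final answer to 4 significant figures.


sigma_y = sigma0 + k / sqrt(d)
1/sqrt(d1) = 1/sqrt(1.5e-05) = 258.199;  1/sqrt(d2) = 69.0066
k = (sigma1 - sigma2) / (1/sqrt(d1) - 1/sqrt(d2)) = (93.0 - 70.3) / (258.199 - 69.0066) = 0.119984 MPa*m^0.5
sigma0 = sigma1 - k/sqrt(d1) = 93.0 - 0.119984*258.199 = 62.0203 MPa
sigma_y(d3) = 62.0203 + 0.119984 / sqrt(1.08e-04) = 73.57 MPa


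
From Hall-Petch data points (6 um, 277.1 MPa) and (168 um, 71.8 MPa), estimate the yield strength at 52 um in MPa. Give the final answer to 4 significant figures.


sigma_y = sigma0 + k / sqrt(d)
1/sqrt(d1) = 1/sqrt(6e-06) = 408.248;  1/sqrt(d2) = 77.1517
k = (sigma1 - sigma2) / (1/sqrt(d1) - 1/sqrt(d2)) = (277.1 - 71.8) / (408.248 - 77.1517) = 0.620061 MPa*m^0.5
sigma0 = sigma1 - k/sqrt(d1) = 277.1 - 0.620061*408.248 = 23.9613 MPa
sigma_y(d3) = 23.9613 + 0.620061 / sqrt(5.2e-05) = 109.9 MPa


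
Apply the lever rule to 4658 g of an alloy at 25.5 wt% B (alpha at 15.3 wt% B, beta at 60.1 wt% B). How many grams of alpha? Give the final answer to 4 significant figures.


f_alpha = (C_beta - C0) / (C_beta - C_alpha)
f_alpha = (60.1 - 25.5) / (60.1 - 15.3) = 0.772321
m_alpha = f_alpha * m_total = 0.772321 * 4658 = 3597 g


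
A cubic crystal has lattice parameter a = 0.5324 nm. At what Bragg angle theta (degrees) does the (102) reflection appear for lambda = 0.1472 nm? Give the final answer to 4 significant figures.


d = a / sqrt(h^2+k^2+l^2)
d = 0.5324 / sqrt(5) = 0.238097 nm
lambda = 2*d*sin(theta)  =>  sin(theta) = lambda / (2*d)
sin(theta) = 0.1472 / (2 * 0.238097) = 0.309118
theta = 18.01 deg


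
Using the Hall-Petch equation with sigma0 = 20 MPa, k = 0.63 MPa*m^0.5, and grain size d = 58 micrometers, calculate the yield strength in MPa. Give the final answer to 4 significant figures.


sigma_y = sigma0 + k / sqrt(d)
d = 58 um = 5.8e-05 m
sigma_y = 20 + 0.63 / sqrt(5.8e-05)
sigma_y = 102.7 MPa


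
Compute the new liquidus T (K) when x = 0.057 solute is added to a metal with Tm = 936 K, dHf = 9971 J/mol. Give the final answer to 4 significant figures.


dT = R*Tm^2*x / dHf
dT = 8.314 * 936^2 * 0.057 / 9971
dT = 41.6388 K
T_new = 936 - 41.6388 = 894.4 K


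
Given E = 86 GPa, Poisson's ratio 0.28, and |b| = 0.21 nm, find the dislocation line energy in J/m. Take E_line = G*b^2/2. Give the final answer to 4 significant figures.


Step 1: G = E / (2*(1+nu))
G = 86 / (2*(1+0.28)) = 33.5938 GPa = 3.35938e+10 Pa
Step 2: E_line = G*b^2/2
b = 0.21 nm = 2.1e-10 m
E_line = 0.5 * 3.35938e+10 * (2.1e-10)^2 = 7.407e-10 J/m


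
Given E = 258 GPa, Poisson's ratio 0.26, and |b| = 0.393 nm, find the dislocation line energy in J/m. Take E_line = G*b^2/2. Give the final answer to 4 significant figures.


Step 1: G = E / (2*(1+nu))
G = 258 / (2*(1+0.26)) = 102.381 GPa = 1.02381e+11 Pa
Step 2: E_line = G*b^2/2
b = 0.393 nm = 3.93e-10 m
E_line = 0.5 * 1.02381e+11 * (3.93e-10)^2 = 7.906e-09 J/m


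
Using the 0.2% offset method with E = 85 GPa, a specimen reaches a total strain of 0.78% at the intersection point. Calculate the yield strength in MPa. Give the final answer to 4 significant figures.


Offset strain = 0.002
Elastic strain at yield = total_strain - offset = 7.8e-03 - 0.002 = 5.8e-03
sigma_y = E * elastic_strain = 85000 * 5.8e-03
sigma_y = 493 MPa


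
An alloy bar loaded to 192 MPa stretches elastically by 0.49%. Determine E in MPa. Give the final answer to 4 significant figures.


E = sigma / epsilon
epsilon = 0.49% = 4.9e-03
E = 192 / 4.9e-03
E = 39180 MPa


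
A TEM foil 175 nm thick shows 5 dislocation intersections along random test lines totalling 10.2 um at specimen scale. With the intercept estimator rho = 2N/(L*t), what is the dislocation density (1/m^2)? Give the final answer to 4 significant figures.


rho = 2N / (L * t)
L = 10.2 um = 1.02e-05 m, t = 175 nm = 1.75e-07 m
rho = 2 * 5 / (1.02e-05 * 1.75e-07)
rho = 5.602e+12 1/m^2


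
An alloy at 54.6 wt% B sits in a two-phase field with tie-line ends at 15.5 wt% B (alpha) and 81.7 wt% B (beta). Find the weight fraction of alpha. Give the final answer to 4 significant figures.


f_alpha = (C_beta - C0) / (C_beta - C_alpha)
f_alpha = (81.7 - 54.6) / (81.7 - 15.5)
f_alpha = 0.4094


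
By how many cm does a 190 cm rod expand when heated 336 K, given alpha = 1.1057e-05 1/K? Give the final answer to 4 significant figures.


dL = L0 * alpha * dT
dL = 190 * 1.1057e-05 * 336
dL = 0.7059 cm


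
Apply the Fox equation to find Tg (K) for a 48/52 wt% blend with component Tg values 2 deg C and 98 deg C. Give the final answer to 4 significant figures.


1/Tg = w1/Tg1 + w2/Tg2 (in Kelvin)
Tg1 = 275.15 K, Tg2 = 371.15 K
1/Tg = 0.48/275.15 + 0.52/371.15
Tg = 317.9 K


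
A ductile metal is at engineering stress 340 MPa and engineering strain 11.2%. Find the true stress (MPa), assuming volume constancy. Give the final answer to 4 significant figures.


sigma_true = sigma_eng * (1 + epsilon_eng)
sigma_true = 340 * (1 + 0.112)
sigma_true = 378.1 MPa


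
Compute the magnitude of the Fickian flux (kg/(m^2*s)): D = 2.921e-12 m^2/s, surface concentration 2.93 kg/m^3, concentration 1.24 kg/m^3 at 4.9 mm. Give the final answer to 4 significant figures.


J = -D * (dC/dx) = D * (C1 - C2) / dx
J = 2.921e-12 * (2.93 - 1.24) / 4.9e-03
J = 1.007e-09 kg/(m^2*s)


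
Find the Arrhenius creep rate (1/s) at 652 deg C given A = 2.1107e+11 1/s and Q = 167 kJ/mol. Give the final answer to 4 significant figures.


rate = A * exp(-Q / (R*T))
T = 652 + 273.15 = 925.15 K
rate = 2.1107e+11 * exp(-167e3 / (8.314 * 925.15))
rate = 78.55 1/s


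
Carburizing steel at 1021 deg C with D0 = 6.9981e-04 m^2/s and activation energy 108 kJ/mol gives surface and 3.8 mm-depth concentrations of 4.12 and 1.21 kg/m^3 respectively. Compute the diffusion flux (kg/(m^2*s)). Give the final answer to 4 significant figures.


Step 1: D = D0 * exp(-Qd/(R*T))
T = 1021 + 273.15 = 1294.15 K
D = 6.9981e-04 * exp(-108e3 / (8.314 * 1294.15)) = 3.05994e-08 m^2/s
Step 2: J = D * (C1 - C2) / dx
J = 3.05994e-08 * (4.12 - 1.21) / 3.8e-03
J = 2.343e-05 kg/(m^2*s)


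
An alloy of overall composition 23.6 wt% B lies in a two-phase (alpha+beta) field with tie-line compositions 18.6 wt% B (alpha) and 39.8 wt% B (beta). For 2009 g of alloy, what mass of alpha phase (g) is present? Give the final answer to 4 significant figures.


f_alpha = (C_beta - C0) / (C_beta - C_alpha)
f_alpha = (39.8 - 23.6) / (39.8 - 18.6) = 0.764151
m_alpha = f_alpha * m_total = 0.764151 * 2009 = 1535 g


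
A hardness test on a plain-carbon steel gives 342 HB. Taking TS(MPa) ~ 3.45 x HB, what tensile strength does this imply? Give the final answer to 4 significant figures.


TS (MPa) = 3.45 * HB
TS = 3.45 * 342
TS = 1180 MPa


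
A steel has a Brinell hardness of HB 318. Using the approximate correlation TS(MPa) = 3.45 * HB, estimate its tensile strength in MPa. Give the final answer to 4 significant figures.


TS (MPa) = 3.45 * HB
TS = 3.45 * 318
TS = 1097 MPa
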